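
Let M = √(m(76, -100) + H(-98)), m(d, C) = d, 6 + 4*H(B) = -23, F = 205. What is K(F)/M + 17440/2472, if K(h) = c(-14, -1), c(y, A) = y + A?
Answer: 2180/309 - 6*√11/11 ≈ 5.2459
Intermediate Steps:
H(B) = -29/4 (H(B) = -3/2 + (¼)*(-23) = -3/2 - 23/4 = -29/4)
c(y, A) = A + y
K(h) = -15 (K(h) = -1 - 14 = -15)
M = 5*√11/2 (M = √(76 - 29/4) = √(275/4) = 5*√11/2 ≈ 8.2916)
K(F)/M + 17440/2472 = -15*2*√11/55 + 17440/2472 = -6*√11/11 + 17440*(1/2472) = -6*√11/11 + 2180/309 = 2180/309 - 6*√11/11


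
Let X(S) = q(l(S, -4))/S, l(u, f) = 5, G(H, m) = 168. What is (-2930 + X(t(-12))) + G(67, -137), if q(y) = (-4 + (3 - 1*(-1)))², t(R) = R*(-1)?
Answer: -2762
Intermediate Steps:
t(R) = -R
q(y) = 0 (q(y) = (-4 + (3 + 1))² = (-4 + 4)² = 0² = 0)
X(S) = 0 (X(S) = 0/S = 0)
(-2930 + X(t(-12))) + G(67, -137) = (-2930 + 0) + 168 = -2930 + 168 = -2762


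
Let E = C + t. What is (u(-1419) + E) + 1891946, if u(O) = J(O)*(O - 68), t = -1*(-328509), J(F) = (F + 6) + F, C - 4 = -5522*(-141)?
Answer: 7210245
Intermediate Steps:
C = 778606 (C = 4 - 5522*(-141) = 4 + 778602 = 778606)
J(F) = 6 + 2*F (J(F) = (6 + F) + F = 6 + 2*F)
t = 328509
u(O) = (-68 + O)*(6 + 2*O) (u(O) = (6 + 2*O)*(O - 68) = (6 + 2*O)*(-68 + O) = (-68 + O)*(6 + 2*O))
E = 1107115 (E = 778606 + 328509 = 1107115)
(u(-1419) + E) + 1891946 = (2*(-68 - 1419)*(3 - 1419) + 1107115) + 1891946 = (2*(-1487)*(-1416) + 1107115) + 1891946 = (4211184 + 1107115) + 1891946 = 5318299 + 1891946 = 7210245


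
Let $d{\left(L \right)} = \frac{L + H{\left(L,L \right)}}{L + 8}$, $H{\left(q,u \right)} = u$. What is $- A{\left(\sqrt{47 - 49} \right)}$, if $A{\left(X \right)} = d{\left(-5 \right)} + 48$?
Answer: $- \frac{134}{3} \approx -44.667$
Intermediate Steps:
$d{\left(L \right)} = \frac{2 L}{8 + L}$ ($d{\left(L \right)} = \frac{L + L}{L + 8} = \frac{2 L}{8 + L}$)
$A{\left(X \right)} = \frac{134}{3}$ ($A{\left(X \right)} = 2 \left(-5\right) \frac{1}{8 - 5} + 48 = 2 \left(-5\right) \frac{1}{3} + 48 = - \frac{10}{3} + 48 = \frac{134}{3}$)
$- A{\left(\sqrt{47 - 49} \right)} = \left(-1\right) \frac{134}{3} = - \frac{134}{3}$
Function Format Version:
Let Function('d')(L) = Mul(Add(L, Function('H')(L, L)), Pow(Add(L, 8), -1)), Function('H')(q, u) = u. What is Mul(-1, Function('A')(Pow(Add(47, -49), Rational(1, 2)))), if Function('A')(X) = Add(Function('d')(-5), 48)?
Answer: Rational(-134, 3) ≈ -44.667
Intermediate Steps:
Function('d')(L) = Mul(2, L, Pow(Add(8, L), -1)) (Function('d')(L) = Mul(Add(L, L), Pow(Add(L, 8), -1)) = Mul(Mul(2, L), Pow(Add(8, L), -1)) = Mul(2, L, Pow(Add(8, L), -1)))
Function('A')(X) = Rational(134, 3) (Function('A')(X) = Add(Mul(2, -5, Pow(Add(8, -5), -1)), 48) = Add(Mul(2, -5, Pow(3, -1)), 48) = Add(Mul(2, -5, Rational(1, 3)), 48) = Add(Rational(-10, 3), 48) = Rational(134, 3))
Mul(-1, Function('A')(Pow(Add(47, -49), Rational(1, 2)))) = Mul(-1, Rational(134, 3)) = Rational(-134, 3)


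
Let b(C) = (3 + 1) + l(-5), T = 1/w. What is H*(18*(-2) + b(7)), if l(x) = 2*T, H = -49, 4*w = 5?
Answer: 7448/5 ≈ 1489.6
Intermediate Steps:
w = 5/4 (w = (1/4)*5 = 5/4 ≈ 1.2500)
T = 4/5 (T = 1/(5/4) = 4/5 ≈ 0.80000)
l(x) = 8/5 (l(x) = 2*(4/5) = 8/5)
b(C) = 28/5 (b(C) = (3 + 1) + 8/5 = 4 + 8/5 = 28/5)
H*(18*(-2) + b(7)) = -49*(18*(-2) + 28/5) = -49*(-36 + 28/5) = -49*(-152/5) = 7448/5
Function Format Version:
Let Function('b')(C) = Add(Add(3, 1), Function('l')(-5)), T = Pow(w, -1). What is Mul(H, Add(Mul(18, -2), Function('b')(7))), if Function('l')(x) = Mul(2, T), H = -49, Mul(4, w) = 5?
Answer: Rational(7448, 5) ≈ 1489.6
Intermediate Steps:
w = Rational(5, 4) (w = Mul(Rational(1, 4), 5) = Rational(5, 4) ≈ 1.2500)
T = Rational(4, 5) (T = Pow(Rational(5, 4), -1) = Rational(4, 5) ≈ 0.80000)
Function('l')(x) = Rational(8, 5) (Function('l')(x) = Mul(2, Rational(4, 5)) = Rational(8, 5))
Function('b')(C) = Rational(28, 5) (Function('b')(C) = Add(Add(3, 1), Rational(8, 5)) = Add(4, Rational(8, 5)) = Rational(28, 5))
Mul(H, Add(Mul(18, -2), Function('b')(7))) = Mul(-49, Add(Mul(18, -2), Rational(28, 5))) = Mul(-49, Add(-36, Rational(28, 5))) = Mul(-49, Rational(-152, 5)) = Rational(7448, 5)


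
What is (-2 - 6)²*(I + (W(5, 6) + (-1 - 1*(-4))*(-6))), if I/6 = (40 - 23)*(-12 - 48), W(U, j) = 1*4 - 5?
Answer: -392896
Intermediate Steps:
W(U, j) = -1 (W(U, j) = 4 - 5 = -1)
I = -6120 (I = 6*((40 - 23)*(-12 - 48)) = 6*(17*(-60)) = 6*(-1020) = -6120)
(-2 - 6)²*(I + (W(5, 6) + (-1 - 1*(-4))*(-6))) = (-2 - 6)²*(-6120 + (-1 + (-1 - 1*(-4))*(-6))) = (-8)²*(-6120 + (-1 + (-1 + 4)*(-6))) = 64*(-6120 + (-1 + 3*(-6))) = 64*(-6120 + (-1 - 18)) = 64*(-6120 - 19) = 64*(-6139) = -392896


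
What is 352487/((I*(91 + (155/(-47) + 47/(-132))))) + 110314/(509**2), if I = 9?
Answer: 189034647251486/421184095485 ≈ 448.82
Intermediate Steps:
352487/((I*(91 + (155/(-47) + 47/(-132))))) + 110314/(509**2) = 352487/((9*(91 + (155/(-47) + 47/(-132))))) + 110314/(509**2) = 352487/((9*(91 + (155*(-1/47) + 47*(-1/132))))) + 110314/259081 = 352487/((9*(91 + (-155/47 - 47/132)))) + 110314*(1/259081) = 352487/((9*(91 - 22669/6204))) + 110314/259081 = 352487/((9*(541895/6204))) + 110314/259081 = 352487/(1625685/2068) + 110314/259081 = 352487*(2068/1625685) + 110314/259081 = 728943116/1625685 + 110314/259081 = 189034647251486/421184095485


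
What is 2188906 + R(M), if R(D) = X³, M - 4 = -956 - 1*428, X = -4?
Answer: 2188842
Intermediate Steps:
M = -1380 (M = 4 + (-956 - 1*428) = 4 + (-956 - 428) = 4 - 1384 = -1380)
R(D) = -64 (R(D) = (-4)³ = -64)
2188906 + R(M) = 2188906 - 64 = 2188842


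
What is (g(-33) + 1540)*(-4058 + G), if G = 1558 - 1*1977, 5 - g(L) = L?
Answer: -7064706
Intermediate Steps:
g(L) = 5 - L
G = -419 (G = 1558 - 1977 = -419)
(g(-33) + 1540)*(-4058 + G) = ((5 - 1*(-33)) + 1540)*(-4058 - 419) = ((5 + 33) + 1540)*(-4477) = (38 + 1540)*(-4477) = 1578*(-4477) = -7064706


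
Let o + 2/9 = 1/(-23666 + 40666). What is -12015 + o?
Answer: -1838328991/153000 ≈ -12015.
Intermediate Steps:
o = -33991/153000 (o = -2/9 + 1/(-23666 + 40666) = -2/9 + 1/17000 = -33991/153000 ≈ -0.22216)
-12015 + o = -12015 - 33991/153000 = -1838328991/153000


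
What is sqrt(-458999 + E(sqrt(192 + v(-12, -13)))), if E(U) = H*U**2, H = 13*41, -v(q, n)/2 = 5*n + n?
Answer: I*sqrt(273515) ≈ 522.99*I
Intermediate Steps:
v(q, n) = -12*n (v(q, n) = -2*(5*n + n) = -12*n)
H = 533
E(U) = 533*U**2
sqrt(-458999 + E(sqrt(192 + v(-12, -13)))) = sqrt(-458999 + 533*(sqrt(192 - 12*(-13)))**2) = sqrt(-458999 + 533*(sqrt(192 + 156))**2) = sqrt(-458999 + 533*(sqrt(348))**2) = sqrt(-458999 + 533*(2*sqrt(87))**2) = sqrt(-458999 + 533*348) = sqrt(-458999 + 185484) = sqrt(-273515) = I*sqrt(273515)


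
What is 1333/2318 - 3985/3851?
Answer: -4103847/8926618 ≈ -0.45973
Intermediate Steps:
1333/2318 - 3985/3851 = -4103847/8926618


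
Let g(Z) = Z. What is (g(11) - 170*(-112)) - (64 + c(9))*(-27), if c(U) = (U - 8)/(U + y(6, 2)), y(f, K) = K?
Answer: 228596/11 ≈ 20781.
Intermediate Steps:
c(U) = (-8 + U)/(2 + U) (c(U) = (U - 8)/(U + 2) = (-8 + U)/(2 + U))
(g(11) - 170*(-112)) - (64 + c(9))*(-27) = (11 - 170*(-112)) - (64 + (-8 + 9)/(2 + 9))*(-27) = (11 + 19040) - (64 + 1/11)*(-27) = 19051 - (64 + (1/11)*1)*(-27) = 19051 - (64 + 1/11)*(-27) = 19051 - 705*(-27)/11 = 19051 - 1*(-19035/11) = 19051 + 19035/11 = 228596/11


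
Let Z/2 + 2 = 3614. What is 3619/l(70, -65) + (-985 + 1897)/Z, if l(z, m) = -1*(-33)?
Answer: 99143/903 ≈ 109.79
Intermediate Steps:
Z = 7224 (Z = -4 + 2*3614 = -4 + 7228 = 7224)
l(z, m) = 33
3619/l(70, -65) + (-985 + 1897)/Z = 3619/33 + (-985 + 1897)/7224 = 3619*(1/33) + 912*(1/7224) = 329/3 + 38/301 = 99143/903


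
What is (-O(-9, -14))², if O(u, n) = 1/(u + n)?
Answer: 1/529 ≈ 0.0018904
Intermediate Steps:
O(u, n) = 1/(n + u)
(-O(-9, -14))² = (-1/(-14 - 9))² = (-1/(-23))² = (-1*(-1/23))² = (1/23)² = 1/529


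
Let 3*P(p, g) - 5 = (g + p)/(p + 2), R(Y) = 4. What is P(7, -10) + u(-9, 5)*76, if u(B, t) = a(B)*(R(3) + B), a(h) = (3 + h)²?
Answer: -123106/9 ≈ -13678.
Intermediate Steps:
P(p, g) = 5/3 + (g + p)/(3*(2 + p)) (P(p, g) = 5/3 + ((g + p)/(p + 2))/3 = 5/3 + ((g + p)/(2 + p))/3 = 5/3 + (g + p)/(3*(2 + p)))
u(B, t) = (3 + B)²*(4 + B)
P(7, -10) + u(-9, 5)*76 = (10 - 10 + 6*7)/(3*(2 + 7)) + ((3 - 9)²*(4 - 9))*76 = (⅓)*(10 - 10 + 42)/9 + ((-6)²*(-5))*76 = (⅓)*(⅑)*42 + (36*(-5))*76 = 14/9 - 180*76 = 14/9 - 13680 = -123106/9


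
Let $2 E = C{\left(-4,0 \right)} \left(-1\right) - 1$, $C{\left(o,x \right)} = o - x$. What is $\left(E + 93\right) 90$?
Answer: $8505$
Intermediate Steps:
$E = \frac{3}{2}$ ($E = \frac{\left(-4 - 0\right) \left(-1\right) - 1}{2} = \frac{\left(-4 + 0\right) \left(-1\right) - 1}{2} = \frac{\left(-4\right) \left(-1\right) - 1}{2} = \frac{4 - 1}{2} = \frac{1}{2} \cdot 3 = \frac{3}{2} \approx 1.5$)
$\left(E + 93\right) 90 = \left(\frac{3}{2} + 93\right) 90 = \frac{189}{2} \cdot 90 = 8505$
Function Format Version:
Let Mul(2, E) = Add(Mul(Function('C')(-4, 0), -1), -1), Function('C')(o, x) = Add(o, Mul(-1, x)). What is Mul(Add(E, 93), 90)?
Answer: 8505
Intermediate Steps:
E = Rational(3, 2) (E = Mul(Rational(1, 2), Add(Mul(Add(-4, Mul(-1, 0)), -1), -1)) = Mul(Rational(1, 2), Add(Mul(Add(-4, 0), -1), -1)) = Mul(Rational(1, 2), Add(Mul(-4, -1), -1)) = Mul(Rational(1, 2), Add(4, -1)) = Mul(Rational(1, 2), 3) = Rational(3, 2) ≈ 1.5000)
Mul(Add(E, 93), 90) = Mul(Add(Rational(3, 2), 93), 90) = Mul(Rational(189, 2), 90) = 8505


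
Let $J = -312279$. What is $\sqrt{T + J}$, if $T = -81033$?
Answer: $4 i \sqrt{24582} \approx 627.15 i$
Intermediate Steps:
$\sqrt{T + J} = \sqrt{-81033 - 312279} = \sqrt{-393312} = 4 i \sqrt{24582}$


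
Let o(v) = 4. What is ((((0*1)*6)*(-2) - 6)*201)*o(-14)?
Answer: -4824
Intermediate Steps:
((((0*1)*6)*(-2) - 6)*201)*o(-14) = ((((0*1)*6)*(-2) - 6)*201)*4 = (((0*6)*(-2) - 6)*201)*4 = ((0*(-2) - 6)*201)*4 = ((0 - 6)*201)*4 = -6*201*4 = -1206*4 = -4824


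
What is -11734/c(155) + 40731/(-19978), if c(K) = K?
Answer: -240735157/3096590 ≈ -77.742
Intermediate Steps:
-11734/c(155) + 40731/(-19978) = -11734/155 + 40731/(-19978) = -11734*1/155 + 40731*(-1/19978) = -11734/155 - 40731/19978 = -240735157/3096590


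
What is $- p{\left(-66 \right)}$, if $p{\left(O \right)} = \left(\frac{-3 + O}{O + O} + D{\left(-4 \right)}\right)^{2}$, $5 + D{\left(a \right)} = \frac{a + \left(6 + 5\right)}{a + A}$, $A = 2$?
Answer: $- \frac{123201}{1936} \approx -63.637$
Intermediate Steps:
$D{\left(a \right)} = -5 + \frac{11 + a}{2 + a}$ ($D{\left(a \right)} = -5 + \frac{a + \left(6 + 5\right)}{a + 2} = -5 + \frac{a + 11}{2 + a} = -5 + \frac{11 + a}{2 + a}$)
$p{\left(O \right)} = \left(- \frac{17}{2} + \frac{-3 + O}{2 O}\right)^{2}$ ($p{\left(O \right)} = \left(\frac{-3 + O}{O + O} + \frac{1 - -16}{2 - 4}\right)^{2} = \left(\frac{-3 + O}{2 O} + \frac{1 + 16}{-2}\right)^{2} = \left(\left(-3 + O\right) \frac{1}{2 O} - \frac{17}{2}\right)^{2} = \left(\frac{-3 + O}{2 O} - \frac{17}{2}\right)^{2} = \left(- \frac{17}{2} + \frac{-3 + O}{2 O}\right)^{2}$)
$- p{\left(-66 \right)} = - \frac{\left(3 + 16 \left(-66\right)\right)^{2}}{4 \cdot 4356} = - \frac{\left(3 - 1056\right)^{2}}{4 \cdot 4356} = - \frac{\left(-1053\right)^{2}}{4 \cdot 4356} = - \frac{1108809}{4 \cdot 4356} = \left(-1\right) \frac{123201}{1936} = - \frac{123201}{1936}$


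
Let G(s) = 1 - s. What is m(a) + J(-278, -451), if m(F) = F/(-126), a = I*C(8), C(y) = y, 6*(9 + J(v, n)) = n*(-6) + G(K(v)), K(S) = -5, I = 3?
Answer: 9299/21 ≈ 442.81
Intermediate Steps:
J(v, n) = -8 - n (J(v, n) = -9 + (n*(-6) + (1 - 1*(-5)))/6 = -9 + (-6*n + (1 + 5))/6 = -9 + (-6*n + 6)/6 = -9 + (6 - 6*n)/6 = -9 + (1 - n) = -8 - n)
a = 24 (a = 3*8 = 24)
m(F) = -F/126 (m(F) = F*(-1/126) = -F/126)
m(a) + J(-278, -451) = -1/126*24 + (-8 - 1*(-451)) = -4/21 + (-8 + 451) = -4/21 + 443 = 9299/21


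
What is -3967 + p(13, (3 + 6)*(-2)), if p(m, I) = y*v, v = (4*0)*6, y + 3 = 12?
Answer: -3967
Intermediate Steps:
y = 9 (y = -3 + 12 = 9)
v = 0 (v = 0*6 = 0)
p(m, I) = 0 (p(m, I) = 9*0 = 0)
-3967 + p(13, (3 + 6)*(-2)) = -3967 + 0 = -3967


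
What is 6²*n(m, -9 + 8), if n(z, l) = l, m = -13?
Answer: -36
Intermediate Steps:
6²*n(m, -9 + 8) = 6²*(-9 + 8) = 36*(-1) = -36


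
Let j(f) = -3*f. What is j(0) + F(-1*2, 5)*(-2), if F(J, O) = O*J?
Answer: 20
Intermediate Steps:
F(J, O) = J*O
j(0) + F(-1*2, 5)*(-2) = -3*0 + (-1*2*5)*(-2) = 0 - 2*5*(-2) = 0 - 10*(-2) = 0 + 20 = 20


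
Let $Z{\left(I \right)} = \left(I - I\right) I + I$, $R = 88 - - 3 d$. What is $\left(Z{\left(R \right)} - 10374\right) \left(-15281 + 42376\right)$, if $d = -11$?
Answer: $-279593305$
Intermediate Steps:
$R = 55$ ($R = 88 - \left(-3\right) \left(-11\right) = 88 - 33 = 55$)
$Z{\left(I \right)} = I$ ($Z{\left(I \right)} = 0 I + I = 0 + I = I$)
$\left(Z{\left(R \right)} - 10374\right) \left(-15281 + 42376\right) = \left(55 - 10374\right) \left(-15281 + 42376\right) = \left(-10319\right) 27095 = -279593305$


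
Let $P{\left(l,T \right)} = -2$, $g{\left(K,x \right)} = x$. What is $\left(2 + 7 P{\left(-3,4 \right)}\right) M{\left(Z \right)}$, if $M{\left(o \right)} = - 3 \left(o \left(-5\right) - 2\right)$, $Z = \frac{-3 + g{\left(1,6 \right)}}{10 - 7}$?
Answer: $-252$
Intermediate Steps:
$Z = 1$ ($Z = \frac{-3 + 6}{10 - 7} = \frac{3}{3} = 3 \cdot \frac{1}{3} = 1$)
$M{\left(o \right)} = 6 + 15 o$ ($M{\left(o \right)} = - 3 \left(- 5 o - 2\right) = - 3 \left(-2 - 5 o\right) = 6 + 15 o$)
$\left(2 + 7 P{\left(-3,4 \right)}\right) M{\left(Z \right)} = \left(2 + 7 \left(-2\right)\right) \left(6 + 15 \cdot 1\right) = \left(2 - 14\right) \left(6 + 15\right) = \left(-12\right) 21 = -252$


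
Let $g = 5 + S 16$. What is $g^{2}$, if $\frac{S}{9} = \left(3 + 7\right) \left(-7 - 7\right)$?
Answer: $406224025$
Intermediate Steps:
$S = -1260$ ($S = 9 \left(3 + 7\right) \left(-7 - 7\right) = 9 \cdot 10 \left(-14\right) = 9 \left(-140\right) = -1260$)
$g = -20155$ ($g = 5 - 20160 = -20155$)
$g^{2} = \left(-20155\right)^{2} = 406224025$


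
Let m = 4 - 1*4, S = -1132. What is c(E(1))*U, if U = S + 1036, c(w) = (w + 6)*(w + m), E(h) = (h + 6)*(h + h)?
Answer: -26880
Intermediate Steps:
m = 0 (m = 4 - 4 = 0)
E(h) = 2*h*(6 + h) (E(h) = (6 + h)*(2*h) = 2*h*(6 + h))
c(w) = w*(6 + w) (c(w) = (w + 6)*(w + 0) = (6 + w)*w = w*(6 + w))
U = -96 (U = -1132 + 1036 = -96)
c(E(1))*U = ((2*1*(6 + 1))*(6 + 2*1*(6 + 1)))*(-96) = ((2*1*7)*(6 + 2*1*7))*(-96) = (14*(6 + 14))*(-96) = (14*20)*(-96) = 280*(-96) = -26880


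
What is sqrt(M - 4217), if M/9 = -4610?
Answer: I*sqrt(45707) ≈ 213.79*I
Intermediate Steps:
M = -41490 (M = 9*(-4610) = -41490)
sqrt(M - 4217) = sqrt(-41490 - 4217) = sqrt(-45707) = I*sqrt(45707)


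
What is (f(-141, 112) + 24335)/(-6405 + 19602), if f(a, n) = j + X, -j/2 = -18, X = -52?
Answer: 293/159 ≈ 1.8428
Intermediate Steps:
j = 36 (j = -2*(-18) = 36)
f(a, n) = -16 (f(a, n) = 36 - 52 = -16)
(f(-141, 112) + 24335)/(-6405 + 19602) = (-16 + 24335)/(-6405 + 19602) = 24319/13197 = 24319*(1/13197) = 293/159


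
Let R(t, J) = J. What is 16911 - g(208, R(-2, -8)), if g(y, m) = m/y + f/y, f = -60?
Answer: 879389/52 ≈ 16911.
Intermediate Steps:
g(y, m) = -60/y + m/y (g(y, m) = m/y - 60/y = -60/y + m/y)
16911 - g(208, R(-2, -8)) = 16911 - (-60 - 8)/208 = 16911 - (-68)/208 = 16911 - 1*(-17/52) = 16911 + 17/52 = 879389/52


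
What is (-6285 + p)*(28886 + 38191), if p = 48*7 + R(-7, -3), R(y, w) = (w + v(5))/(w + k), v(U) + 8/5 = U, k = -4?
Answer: -13966571709/35 ≈ -3.9905e+8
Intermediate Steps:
v(U) = -8/5 + U
R(y, w) = (17/5 + w)/(-4 + w) (R(y, w) = (w + (-8/5 + 5))/(w - 4) = (w + 17/5)/(-4 + w) = (17/5 + w)/(-4 + w))
p = 11758/35 (p = 48*7 + (17/5 - 3)/(-4 - 3) = 336 + (⅖)/(-7) = 336 - ⅐*⅖ = 336 - 2/35 = 11758/35 ≈ 335.94)
(-6285 + p)*(28886 + 38191) = (-6285 + 11758/35)*(28886 + 38191) = -208217/35*67077 = -13966571709/35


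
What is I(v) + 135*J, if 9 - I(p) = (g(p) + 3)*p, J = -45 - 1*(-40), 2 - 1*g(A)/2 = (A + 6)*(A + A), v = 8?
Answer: 2862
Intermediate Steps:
g(A) = 4 - 4*A*(6 + A) (g(A) = 4 - 2*(A + 6)*(A + A) = 4 - 2*(6 + A)*2*A = 4 - 4*A*(6 + A))
J = -5 (J = -45 + 40 = -5)
I(p) = 9 - p*(7 - 24*p - 4*p²) (I(p) = 9 - ((4 - 24*p - 4*p²) + 3)*p = 9 - (7 - 24*p - 4*p²)*p = 9 - p*(7 - 24*p - 4*p²))
I(v) + 135*J = (9 - 7*8 + 4*8³ + 24*8²) + 135*(-5) = (9 - 56 + 4*512 + 24*64) - 675 = (9 - 56 + 2048 + 1536) - 675 = 3537 - 675 = 2862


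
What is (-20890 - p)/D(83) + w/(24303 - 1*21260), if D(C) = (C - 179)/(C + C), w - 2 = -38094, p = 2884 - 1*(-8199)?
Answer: 8073560221/146064 ≈ 55274.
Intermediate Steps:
p = 11083 (p = 2884 + 8199 = 11083)
w = -38092 (w = 2 - 38094 = -38092)
D(C) = (-179 + C)/(2*C) (D(C) = (-179 + C)/((2*C)) = (-179 + C)*(1/(2*C)) = (-179 + C)/(2*C))
(-20890 - p)/D(83) + w/(24303 - 1*21260) = (-20890 - 1*11083)/(((1/2)*(-179 + 83)/83)) - 38092/(24303 - 1*21260) = (-20890 - 11083)/(((1/2)*(1/83)*(-96))) - 38092/(24303 - 21260) = -31973/(-48/83) - 38092/3043 = -31973*(-83/48) - 38092*1/3043 = 2653759/48 - 38092/3043 = 8073560221/146064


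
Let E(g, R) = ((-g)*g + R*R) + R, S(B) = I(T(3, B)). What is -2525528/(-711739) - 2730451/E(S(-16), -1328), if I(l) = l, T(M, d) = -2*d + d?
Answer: 2506611871711/1254084118000 ≈ 1.9988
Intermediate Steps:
T(M, d) = -d
S(B) = -B
E(g, R) = R + R² - g² (E(g, R) = (-g² + R²) + R = (R² - g²) + R = R + R² - g²)
-2525528/(-711739) - 2730451/E(S(-16), -1328) = -2525528/(-711739) - 2730451/(-1328 + (-1328)² - (-1*(-16))²) = -2525528*(-1/711739) - 2730451/(-1328 + 1763584 - 1*16²) = 2525528/711739 - 2730451/(-1328 + 1763584 - 1*256) = 2525528/711739 - 2730451/(-1328 + 1763584 - 256) = 2525528/711739 - 2730451/1762000 = 2506611871711/1254084118000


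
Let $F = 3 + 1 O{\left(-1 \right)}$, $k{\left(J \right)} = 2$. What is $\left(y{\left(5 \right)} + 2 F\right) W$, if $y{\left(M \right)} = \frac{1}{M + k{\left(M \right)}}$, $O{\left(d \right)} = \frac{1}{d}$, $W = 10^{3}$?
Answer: $\frac{29000}{7} \approx 4142.9$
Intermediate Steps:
$W = 1000$
$F = 2$ ($F = 3 + 1 \frac{1}{-1} = 3 + 1 \left(-1\right) = 3 - 1 = 2$)
$y{\left(M \right)} = \frac{1}{2 + M}$ ($y{\left(M \right)} = \frac{1}{M + 2} = \frac{1}{2 + M}$)
$\left(y{\left(5 \right)} + 2 F\right) W = \left(\frac{1}{2 + 5} + 2 \cdot 2\right) 1000 = \left(\frac{1}{7} + 4\right) 1000 = \frac{29}{7} \cdot 1000 = \frac{29000}{7}$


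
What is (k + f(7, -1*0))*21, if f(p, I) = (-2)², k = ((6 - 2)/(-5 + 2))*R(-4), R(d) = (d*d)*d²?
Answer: -7084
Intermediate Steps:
R(d) = d⁴ (R(d) = d²*d² = d⁴)
k = -1024/3 (k = ((6 - 2)/(-5 + 2))*(-4)⁴ = (4/(-3))*256 = (4*(-⅓))*256 = -4/3*256 = -1024/3 ≈ -341.33)
f(p, I) = 4
(k + f(7, -1*0))*21 = (-1024/3 + 4)*21 = -1012/3*21 = -7084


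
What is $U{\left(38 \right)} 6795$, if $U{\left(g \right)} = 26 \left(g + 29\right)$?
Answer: $11836890$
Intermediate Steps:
$U{\left(g \right)} = 754 + 26 g$ ($U{\left(g \right)} = 26 \left(29 + g\right) = 754 + 26 g$)
$U{\left(38 \right)} 6795 = \left(754 + 26 \cdot 38\right) 6795 = \left(754 + 988\right) 6795 = 1742 \cdot 6795 = 11836890$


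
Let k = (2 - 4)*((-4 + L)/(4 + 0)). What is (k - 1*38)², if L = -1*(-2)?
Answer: 1369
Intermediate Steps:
L = 2
k = 1 (k = (2 - 4)*((-4 + 2)/(4 + 0)) = -(-4)/4 = -2*(-½) = 1)
(k - 1*38)² = (1 - 1*38)² = (1 - 38)² = (-37)² = 1369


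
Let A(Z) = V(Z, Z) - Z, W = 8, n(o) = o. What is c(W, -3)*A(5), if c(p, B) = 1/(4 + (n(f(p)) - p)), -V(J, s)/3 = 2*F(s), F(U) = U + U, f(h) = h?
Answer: -65/4 ≈ -16.250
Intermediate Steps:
F(U) = 2*U
V(J, s) = -12*s (V(J, s) = -6*2*s = -12*s)
c(p, B) = 1/4 (c(p, B) = 1/(4 + (p - p)) = 1/(4 + 0) = 1/4)
A(Z) = -13*Z (A(Z) = -12*Z - Z = -13*Z)
c(W, -3)*A(5) = (-13*5)/4 = (1/4)*(-65) = -65/4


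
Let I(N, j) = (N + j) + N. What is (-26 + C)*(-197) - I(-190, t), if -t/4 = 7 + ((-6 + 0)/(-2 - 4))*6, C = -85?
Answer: 22299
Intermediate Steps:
t = -52 (t = -4*(7 + ((-6 + 0)/(-2 - 4))*6) = -4*(7 - 6/(-6)*6) = -4*(7 - 6*(-1/6)*6) = -4*(7 + 1*6) = -4*(7 + 6) = -4*13 = -52)
I(N, j) = j + 2*N
(-26 + C)*(-197) - I(-190, t) = (-26 - 85)*(-197) - (-52 + 2*(-190)) = -111*(-197) - (-52 - 380) = 21867 - 1*(-432) = 21867 + 432 = 22299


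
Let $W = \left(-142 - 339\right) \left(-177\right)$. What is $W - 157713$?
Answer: $-72576$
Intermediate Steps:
$W = 85137$ ($W = \left(-481\right) \left(-177\right) = 85137$)
$W - 157713 = 85137 - 157713 = -72576$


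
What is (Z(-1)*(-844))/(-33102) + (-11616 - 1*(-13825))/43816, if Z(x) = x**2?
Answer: 55051511/725198616 ≈ 0.075912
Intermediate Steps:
(Z(-1)*(-844))/(-33102) + (-11616 - 1*(-13825))/43816 = ((-1)**2*(-844))/(-33102) + (-11616 - 1*(-13825))/43816 = (1*(-844))*(-1/33102) + (-11616 + 13825)*(1/43816) = -844*(-1/33102) + 2209*(1/43816) = 422/16551 + 2209/43816 = 55051511/725198616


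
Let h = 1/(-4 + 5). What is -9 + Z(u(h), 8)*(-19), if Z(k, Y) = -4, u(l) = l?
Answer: 67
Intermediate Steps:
h = 1 (h = 1/1 = 1)
-9 + Z(u(h), 8)*(-19) = -9 - 4*(-19) = -9 + 76 = 67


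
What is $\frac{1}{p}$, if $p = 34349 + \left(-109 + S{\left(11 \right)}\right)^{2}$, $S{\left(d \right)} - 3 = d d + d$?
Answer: $\frac{1}{35025} \approx 2.8551 \cdot 10^{-5}$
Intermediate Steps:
$S{\left(d \right)} = 3 + d + d^{2}$ ($S{\left(d \right)} = 3 + \left(d d + d\right) = 3 + \left(d^{2} + d\right) = 3 + \left(d + d^{2}\right) = 3 + d + d^{2}$)
$p = 35025$ ($p = 34349 + \left(-109 + \left(3 + 11 + 11^{2}\right)\right)^{2} = 34349 + \left(-109 + \left(3 + 11 + 121\right)\right)^{2} = 34349 + \left(-109 + 135\right)^{2} = 34349 + 26^{2} = 34349 + 676 = 35025$)
$\frac{1}{p} = \frac{1}{35025}$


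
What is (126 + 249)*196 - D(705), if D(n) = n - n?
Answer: 73500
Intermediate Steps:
D(n) = 0
(126 + 249)*196 - D(705) = (126 + 249)*196 - 1*0 = 375*196 + 0 = 73500 + 0 = 73500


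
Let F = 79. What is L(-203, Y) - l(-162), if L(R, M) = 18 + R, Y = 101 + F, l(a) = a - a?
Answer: -185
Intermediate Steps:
l(a) = 0
Y = 180 (Y = 101 + 79 = 180)
L(-203, Y) - l(-162) = (18 - 203) - 1*0 = -185 + 0 = -185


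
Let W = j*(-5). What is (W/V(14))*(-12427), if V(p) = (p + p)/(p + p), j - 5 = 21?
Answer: 1615510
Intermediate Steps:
j = 26 (j = 5 + 21 = 26)
V(p) = 1 (V(p) = (2*p)/((2*p)) = (2*p)*(1/(2*p)) = 1)
W = -130 (W = 26*(-5) = -130)
(W/V(14))*(-12427) = -130/1*(-12427) = -130*1*(-12427) = -130*(-12427) = 1615510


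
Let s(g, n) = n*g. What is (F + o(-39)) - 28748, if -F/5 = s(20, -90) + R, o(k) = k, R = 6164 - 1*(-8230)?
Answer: -91757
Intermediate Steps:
R = 14394 (R = 6164 + 8230 = 14394)
s(g, n) = g*n
F = -62970 (F = -5*(20*(-90) + 14394) = -5*(-1800 + 14394) = -5*12594 = -62970)
(F + o(-39)) - 28748 = (-62970 - 39) - 28748 = -63009 - 28748 = -91757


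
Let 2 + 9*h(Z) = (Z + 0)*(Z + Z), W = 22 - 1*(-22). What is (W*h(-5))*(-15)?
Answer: -3520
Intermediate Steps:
W = 44 (W = 22 + 22 = 44)
h(Z) = -2/9 + 2*Z²/9 (h(Z) = -2/9 + ((Z + 0)*(Z + Z))/9 = -2/9 + (Z*(2*Z))/9 = -2/9 + (2*Z²)/9 = -2/9 + 2*Z²/9)
(W*h(-5))*(-15) = (44*(-2/9 + (2/9)*(-5)²))*(-15) = (44*(-2/9 + (2/9)*25))*(-15) = (44*(-2/9 + 50/9))*(-15) = (44*(16/3))*(-15) = (704/3)*(-15) = -3520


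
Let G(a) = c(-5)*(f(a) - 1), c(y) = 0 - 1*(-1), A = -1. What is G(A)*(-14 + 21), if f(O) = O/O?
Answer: 0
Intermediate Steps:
f(O) = 1
c(y) = 1 (c(y) = 0 + 1 = 1)
G(a) = 0 (G(a) = 1*(1 - 1) = 1*0 = 0)
G(A)*(-14 + 21) = 0*(-14 + 21) = 0*7 = 0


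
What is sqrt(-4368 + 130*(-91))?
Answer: I*sqrt(16198) ≈ 127.27*I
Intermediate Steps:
sqrt(-4368 + 130*(-91)) = sqrt(-4368 - 11830) = sqrt(-16198) = I*sqrt(16198)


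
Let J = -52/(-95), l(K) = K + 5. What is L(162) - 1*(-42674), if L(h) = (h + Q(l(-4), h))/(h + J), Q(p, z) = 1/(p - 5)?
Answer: 2635949097/61768 ≈ 42675.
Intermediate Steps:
l(K) = 5 + K
Q(p, z) = 1/(-5 + p)
J = 52/95 (J = -52*(-1/95) = 52/95 ≈ 0.54737)
L(h) = (-¼ + h)/(52/95 + h) (L(h) = (h + 1/(-5 + (5 - 4)))/(h + 52/95) = (h + 1/(-5 + 1))/(52/95 + h) = (h + 1/(-4))/(52/95 + h) = (h - ¼)/(52/95 + h) = (-¼ + h)/(52/95 + h))
L(162) - 1*(-42674) = 95*(-1 + 4*162)/(4*(52 + 95*162)) - 1*(-42674) = 95*(-1 + 648)/(4*(52 + 15390)) + 42674 = (95/4)*647/15442 + 42674 = (95/4)*(1/15442)*647 + 42674 = 61465/61768 + 42674 = 2635949097/61768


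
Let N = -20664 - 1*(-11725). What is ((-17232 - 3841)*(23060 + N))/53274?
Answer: -7630047/1366 ≈ -5585.7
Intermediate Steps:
N = -8939 (N = -20664 + 11725 = -8939)
((-17232 - 3841)*(23060 + N))/53274 = ((-17232 - 3841)*(23060 - 8939))/53274 = -21073*14121*(1/53274) = -297571833*1/53274 = -7630047/1366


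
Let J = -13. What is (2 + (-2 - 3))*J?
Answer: 39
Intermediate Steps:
(2 + (-2 - 3))*J = (2 + (-2 - 3))*(-13) = (2 - 5)*(-13) = -3*(-13) = 39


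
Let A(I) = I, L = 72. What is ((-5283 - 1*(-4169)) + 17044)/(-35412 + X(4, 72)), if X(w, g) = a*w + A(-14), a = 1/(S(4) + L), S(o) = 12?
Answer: -66906/148789 ≈ -0.44967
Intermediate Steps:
a = 1/84 (a = 1/(12 + 72) = 1/84 ≈ 0.011905)
X(w, g) = -14 + w/84 (X(w, g) = w/84 - 14 = -14 + w/84)
((-5283 - 1*(-4169)) + 17044)/(-35412 + X(4, 72)) = ((-5283 - 1*(-4169)) + 17044)/(-35412 + (-14 + (1/84)*4)) = ((-5283 + 4169) + 17044)/(-35412 + (-14 + 1/21)) = (-1114 + 17044)/(-35412 - 293/21) = 15930/(-743945/21) = 15930*(-21/743945) = -66906/148789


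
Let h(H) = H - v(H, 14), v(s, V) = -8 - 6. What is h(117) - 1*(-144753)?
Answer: 144884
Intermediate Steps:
v(s, V) = -14
h(H) = 14 + H (h(H) = H - 1*(-14) = H + 14 = 14 + H)
h(117) - 1*(-144753) = (14 + 117) - 1*(-144753) = 131 + 144753 = 144884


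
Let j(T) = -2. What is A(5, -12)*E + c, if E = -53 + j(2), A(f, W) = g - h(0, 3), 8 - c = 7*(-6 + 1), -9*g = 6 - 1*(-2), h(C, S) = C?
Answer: 827/9 ≈ 91.889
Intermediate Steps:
g = -8/9 (g = -(6 - 1*(-2))/9 = -(6 + 2)/9 = -⅑*8 = -8/9 ≈ -0.88889)
c = 43 (c = 8 - 7*(-6 + 1) = 8 - 7*(-5) = 8 - 1*(-35) = 8 + 35 = 43)
A(f, W) = -8/9 (A(f, W) = -8/9 - 1*0 = -8/9 + 0 = -8/9)
E = -55 (E = -53 - 2 = -55)
A(5, -12)*E + c = -8/9*(-55) + 43 = 440/9 + 43 = 827/9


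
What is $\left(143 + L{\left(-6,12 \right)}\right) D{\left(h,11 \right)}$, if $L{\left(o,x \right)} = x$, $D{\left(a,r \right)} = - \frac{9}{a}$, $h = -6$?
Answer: $\frac{465}{2} \approx 232.5$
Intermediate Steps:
$\left(143 + L{\left(-6,12 \right)}\right) D{\left(h,11 \right)} = \left(143 + 12\right) \left(- \frac{9}{-6}\right) = 155 \left(\left(-9\right) \left(- \frac{1}{6}\right)\right) = 155 \cdot \frac{3}{2} = \frac{465}{2}$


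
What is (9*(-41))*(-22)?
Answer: 8118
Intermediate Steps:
(9*(-41))*(-22) = -369*(-22) = 8118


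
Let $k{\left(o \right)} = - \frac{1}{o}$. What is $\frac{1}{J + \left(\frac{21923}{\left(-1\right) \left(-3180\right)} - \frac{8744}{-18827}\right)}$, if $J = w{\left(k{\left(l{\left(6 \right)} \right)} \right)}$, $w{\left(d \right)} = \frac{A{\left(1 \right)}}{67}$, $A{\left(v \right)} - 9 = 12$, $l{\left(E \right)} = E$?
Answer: $\frac{59869860}{459315421} \approx 0.13035$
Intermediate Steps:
$A{\left(v \right)} = 21$ ($A{\left(v \right)} = 9 + 12 = 21$)
$w{\left(d \right)} = \frac{21}{67}$
$J = \frac{21}{67} \approx 0.31343$
$\frac{1}{J + \left(\frac{21923}{\left(-1\right) \left(-3180\right)} - \frac{8744}{-18827}\right)} = \frac{1}{\frac{21}{67} + \left(\frac{21923}{\left(-1\right) \left(-3180\right)} - \frac{8744}{-18827}\right)} = \frac{1}{\frac{21}{67} - \left(- \frac{8744}{18827} - \frac{21923}{3180}\right)} = \frac{1}{\frac{21}{67} + \left(21923 \cdot \frac{1}{3180} + \frac{8744}{18827}\right)} = \frac{1}{\frac{21}{67} + \left(\frac{21923}{3180} + \frac{8744}{18827}\right)} = \frac{1}{\frac{21}{67} + \frac{440550241}{59869860}} = \frac{1}{\frac{459315421}{59869860}} = \frac{59869860}{459315421}$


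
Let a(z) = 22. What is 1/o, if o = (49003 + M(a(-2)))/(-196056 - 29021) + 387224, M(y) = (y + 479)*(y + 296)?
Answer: 225077/87155007927 ≈ 2.5825e-6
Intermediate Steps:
M(y) = (296 + y)*(479 + y) (M(y) = (479 + y)*(296 + y) = (296 + y)*(479 + y))
o = 87155007927/225077 (o = (49003 + (141784 + 22**2 + 775*22))/(-196056 - 29021) + 387224 = (49003 + (141784 + 484 + 17050))/(-225077) + 387224 = (49003 + 159318)*(-1/225077) + 387224 = 208321*(-1/225077) + 387224 = -208321/225077 + 387224 = 87155007927/225077 ≈ 3.8722e+5)
1/o = 1/(87155007927/225077) = 225077/87155007927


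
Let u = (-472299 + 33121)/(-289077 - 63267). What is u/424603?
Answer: 219589/74803159716 ≈ 2.9356e-6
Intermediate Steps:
u = 219589/176172 (u = -439178/(-352344) = -439178*(-1/352344) = 219589/176172 ≈ 1.2464)
u/424603 = (219589/176172)/424603 = (219589/176172)*(1/424603) = 219589/74803159716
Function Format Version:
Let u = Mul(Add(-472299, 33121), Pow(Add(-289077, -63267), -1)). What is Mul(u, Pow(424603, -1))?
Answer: Rational(219589, 74803159716) ≈ 2.9356e-6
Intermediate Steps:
u = Rational(219589, 176172) (u = Mul(-439178, Pow(-352344, -1)) = Mul(-439178, Rational(-1, 352344)) = Rational(219589, 176172) ≈ 1.2464)
Mul(u, Pow(424603, -1)) = Mul(Rational(219589, 176172), Pow(424603, -1)) = Mul(Rational(219589, 176172), Rational(1, 424603)) = Rational(219589, 74803159716)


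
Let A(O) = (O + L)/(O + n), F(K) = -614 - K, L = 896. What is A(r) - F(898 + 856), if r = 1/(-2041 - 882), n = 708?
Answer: 4903154751/2069483 ≈ 2369.3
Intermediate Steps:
r = -1/2923 (r = 1/(-2923) = -1/2923 ≈ -0.00034211)
A(O) = (896 + O)/(708 + O) (A(O) = (O + 896)/(O + 708) = (896 + O)/(708 + O))
A(r) - F(898 + 856) = (896 - 1/2923)/(708 - 1/2923) - (-614 - (898 + 856)) = (2619007/2923)/(2069483/2923) - (-614 - 1*1754) = (2923/2069483)*(2619007/2923) - (-614 - 1754) = 2619007/2069483 - 1*(-2368) = 2619007/2069483 + 2368 = 4903154751/2069483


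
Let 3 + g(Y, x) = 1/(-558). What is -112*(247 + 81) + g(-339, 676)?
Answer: -20500363/558 ≈ -36739.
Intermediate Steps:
g(Y, x) = -1675/558 (g(Y, x) = -3 + 1/(-558) = -3 - 1/558 = -1675/558)
-112*(247 + 81) + g(-339, 676) = -112*(247 + 81) - 1675/558 = -112*328 - 1675/558 = -36736 - 1675/558 = -20500363/558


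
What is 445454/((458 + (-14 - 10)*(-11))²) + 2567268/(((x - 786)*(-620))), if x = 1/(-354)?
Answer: 6256769603071/1021905605450 ≈ 6.1227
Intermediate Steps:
x = -1/354 ≈ -0.0028249
445454/((458 + (-14 - 10)*(-11))²) + 2567268/(((x - 786)*(-620))) = 445454/((458 + (-14 - 10)*(-11))²) + 2567268/(((-1/354 - 786)*(-620))) = 445454/((458 - 24*(-11))²) + 2567268/((-278245/354*(-620))) = 445454/((458 + 264)²) + 2567268/(86255950/177) = 445454/(722²) + 2567268*(177/86255950) = 445454/521284 + 20654838/3920725 = 445454*(1/521284) + 20654838/3920725 = 222727/260642 + 20654838/3920725 = 6256769603071/1021905605450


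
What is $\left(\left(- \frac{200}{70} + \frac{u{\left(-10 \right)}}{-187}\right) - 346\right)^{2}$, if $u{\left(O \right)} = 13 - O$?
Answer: $\frac{208679944225}{1713481} \approx 1.2179 \cdot 10^{5}$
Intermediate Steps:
$\left(\left(- \frac{200}{70} + \frac{u{\left(-10 \right)}}{-187}\right) - 346\right)^{2} = \left(\left(- \frac{200}{70} + \frac{13 - -10}{-187}\right) - 346\right)^{2} = \left(\left(\left(-200\right) \frac{1}{70} + \left(13 + 10\right) \left(- \frac{1}{187}\right)\right) - 346\right)^{2} = \left(\left(- \frac{20}{7} + 23 \left(- \frac{1}{187}\right)\right) - 346\right)^{2} = \left(\left(- \frac{20}{7} - \frac{23}{187}\right) - 346\right)^{2} = \left(- \frac{3901}{1309} - 346\right)^{2} = \left(- \frac{456815}{1309}\right)^{2} = \frac{208679944225}{1713481}$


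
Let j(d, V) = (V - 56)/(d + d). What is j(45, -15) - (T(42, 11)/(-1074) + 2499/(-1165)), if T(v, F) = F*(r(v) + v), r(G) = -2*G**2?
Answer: -128928689/3753630 ≈ -34.348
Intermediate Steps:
j(d, V) = (-56 + V)/(2*d) (j(d, V) = (-56 + V)/((2*d)) = (-56 + V)*(1/(2*d)) = (-56 + V)/(2*d))
T(v, F) = F*(v - 2*v**2) (T(v, F) = F*(-2*v**2 + v) = F*(v - 2*v**2))
j(45, -15) - (T(42, 11)/(-1074) + 2499/(-1165)) = (1/2)*(-56 - 15)/45 - ((11*42*(1 - 2*42))/(-1074) + 2499/(-1165)) = (1/2)*(1/45)*(-71) - ((11*42*(1 - 84))*(-1/1074) + 2499*(-1/1165)) = -71/90 - ((11*42*(-83))*(-1/1074) - 2499/1165) = -71/90 - (-38346*(-1/1074) - 2499/1165) = -71/90 - (6391/179 - 2499/1165) = -71/90 - 1*6998194/208535 = -71/90 - 6998194/208535 = -128928689/3753630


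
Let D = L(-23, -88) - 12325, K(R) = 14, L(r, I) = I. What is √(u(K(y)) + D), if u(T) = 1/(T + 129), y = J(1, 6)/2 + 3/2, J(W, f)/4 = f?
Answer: I*√253833294/143 ≈ 111.41*I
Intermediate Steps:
J(W, f) = 4*f
y = 27/2 (y = (4*6)/2 + 3/2 = 24*(½) + 3*(½) = 12 + 3/2 = 27/2 ≈ 13.500)
u(T) = 1/(129 + T)
D = -12413 (D = -88 - 12325 = -12413)
√(u(K(y)) + D) = √(1/(129 + 14) - 12413) = √(1/143 - 12413) = √(-1775058/143) = I*√253833294/143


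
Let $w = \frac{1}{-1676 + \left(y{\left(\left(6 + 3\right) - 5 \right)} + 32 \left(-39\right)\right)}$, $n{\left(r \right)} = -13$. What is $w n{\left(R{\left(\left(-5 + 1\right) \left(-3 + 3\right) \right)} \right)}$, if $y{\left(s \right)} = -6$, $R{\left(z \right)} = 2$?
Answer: $\frac{13}{2930} \approx 0.0044369$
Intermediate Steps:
$w = - \frac{1}{2930}$ ($w = \frac{1}{-1676 + \left(-6 + 32 \left(-39\right)\right)} = \frac{1}{-1676 - 1254} = \frac{1}{-2930} = - \frac{1}{2930} \approx -0.0003413$)
$w n{\left(R{\left(\left(-5 + 1\right) \left(-3 + 3\right) \right)} \right)} = \left(- \frac{1}{2930}\right) \left(-13\right) = \frac{13}{2930}$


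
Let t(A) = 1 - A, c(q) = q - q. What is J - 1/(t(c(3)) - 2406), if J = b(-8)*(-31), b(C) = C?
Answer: 596441/2405 ≈ 248.00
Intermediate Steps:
c(q) = 0
J = 248 (J = -8*(-31) = 248)
J - 1/(t(c(3)) - 2406) = 248 - 1/((1 - 1*0) - 2406) = 248 - 1/((1 + 0) - 2406) = 248 - 1/(1 - 2406) = 248 - 1/(-2405) = 248 - 1*(-1/2405) = 248 + 1/2405 = 596441/2405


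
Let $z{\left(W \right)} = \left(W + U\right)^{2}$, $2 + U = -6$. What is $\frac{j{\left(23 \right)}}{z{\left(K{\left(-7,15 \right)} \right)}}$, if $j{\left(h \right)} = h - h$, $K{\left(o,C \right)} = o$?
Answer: $0$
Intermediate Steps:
$j{\left(h \right)} = 0$
$U = -8$ ($U = -2 - 6 = -8$)
$z{\left(W \right)} = \left(-8 + W\right)^{2}$ ($z{\left(W \right)} = \left(W - 8\right)^{2} = \left(-8 + W\right)^{2}$)
$\frac{j{\left(23 \right)}}{z{\left(K{\left(-7,15 \right)} \right)}} = \frac{0}{\left(-8 - 7\right)^{2}} = \frac{0}{\left(-15\right)^{2}} = \frac{0}{225} = 0 \cdot \frac{1}{225} = 0$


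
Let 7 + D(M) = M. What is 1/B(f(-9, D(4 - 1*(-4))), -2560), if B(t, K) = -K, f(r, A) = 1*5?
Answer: 1/2560 ≈ 0.00039063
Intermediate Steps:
D(M) = -7 + M
f(r, A) = 5
1/B(f(-9, D(4 - 1*(-4))), -2560) = 1/(-1*(-2560)) = 1/2560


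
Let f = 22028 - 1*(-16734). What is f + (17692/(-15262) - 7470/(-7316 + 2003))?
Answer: 523852422686/13514501 ≈ 38762.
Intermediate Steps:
f = 38762 (f = 22028 + 16734 = 38762)
f + (17692/(-15262) - 7470/(-7316 + 2003)) = 38762 + (17692/(-15262) - 7470/(-7316 + 2003)) = 38762 + (17692*(-1/15262) - 7470/(-5313)) = 38762 + (-8846/7631 - 7470*(-1/5313)) = 38762 + (-8846/7631 + 2490/1771) = 38762 + 3334924/13514501 = 523852422686/13514501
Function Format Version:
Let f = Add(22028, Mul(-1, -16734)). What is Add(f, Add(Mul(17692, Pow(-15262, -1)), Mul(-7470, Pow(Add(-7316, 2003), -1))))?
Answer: Rational(523852422686, 13514501) ≈ 38762.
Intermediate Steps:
f = 38762 (f = Add(22028, 16734) = 38762)
Add(f, Add(Mul(17692, Pow(-15262, -1)), Mul(-7470, Pow(Add(-7316, 2003), -1)))) = Add(38762, Add(Mul(17692, Pow(-15262, -1)), Mul(-7470, Pow(Add(-7316, 2003), -1)))) = Add(38762, Add(Mul(17692, Rational(-1, 15262)), Mul(-7470, Pow(-5313, -1)))) = Add(38762, Add(Rational(-8846, 7631), Mul(-7470, Rational(-1, 5313)))) = Add(38762, Add(Rational(-8846, 7631), Rational(2490, 1771))) = Add(38762, Rational(3334924, 13514501)) = Rational(523852422686, 13514501)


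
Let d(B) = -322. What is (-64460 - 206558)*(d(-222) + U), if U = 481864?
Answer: -130506549756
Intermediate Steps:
(-64460 - 206558)*(d(-222) + U) = (-64460 - 206558)*(-322 + 481864) = -271018*481542 = -130506549756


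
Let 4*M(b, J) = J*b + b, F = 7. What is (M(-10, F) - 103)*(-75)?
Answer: 9225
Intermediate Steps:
M(b, J) = b/4 + J*b/4 (M(b, J) = (J*b + b)/4 = (b + J*b)/4 = b/4 + J*b/4)
(M(-10, F) - 103)*(-75) = ((¼)*(-10)*(1 + 7) - 103)*(-75) = ((¼)*(-10)*8 - 103)*(-75) = (-20 - 103)*(-75) = -123*(-75) = 9225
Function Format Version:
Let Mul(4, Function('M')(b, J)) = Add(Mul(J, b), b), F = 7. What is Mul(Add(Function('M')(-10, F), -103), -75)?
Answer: 9225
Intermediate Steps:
Function('M')(b, J) = Add(Mul(Rational(1, 4), b), Mul(Rational(1, 4), J, b)) (Function('M')(b, J) = Mul(Rational(1, 4), Add(Mul(J, b), b)) = Mul(Rational(1, 4), Add(b, Mul(J, b))) = Add(Mul(Rational(1, 4), b), Mul(Rational(1, 4), J, b)))
Mul(Add(Function('M')(-10, F), -103), -75) = Mul(Add(Mul(Rational(1, 4), -10, Add(1, 7)), -103), -75) = Mul(Add(Mul(Rational(1, 4), -10, 8), -103), -75) = Mul(Add(-20, -103), -75) = Mul(-123, -75) = 9225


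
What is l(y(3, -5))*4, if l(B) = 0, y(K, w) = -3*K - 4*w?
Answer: 0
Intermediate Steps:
y(K, w) = -4*w - 3*K
l(y(3, -5))*4 = 0*4 = 0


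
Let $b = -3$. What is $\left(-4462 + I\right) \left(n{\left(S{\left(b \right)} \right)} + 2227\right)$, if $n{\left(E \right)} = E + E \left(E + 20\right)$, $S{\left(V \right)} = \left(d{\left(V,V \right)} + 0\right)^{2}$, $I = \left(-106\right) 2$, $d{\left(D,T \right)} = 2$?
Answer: $-10876398$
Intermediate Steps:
$I = -212$
$S{\left(V \right)} = 4$ ($S{\left(V \right)} = \left(2 + 0\right)^{2} = 2^{2} = 4$)
$n{\left(E \right)} = E + E \left(20 + E\right)$
$\left(-4462 + I\right) \left(n{\left(S{\left(b \right)} \right)} + 2227\right) = \left(-4462 - 212\right) \left(4 \left(21 + 4\right) + 2227\right) = - 4674 \left(4 \cdot 25 + 2227\right) = - 4674 \left(100 + 2227\right) = \left(-4674\right) 2327 = -10876398$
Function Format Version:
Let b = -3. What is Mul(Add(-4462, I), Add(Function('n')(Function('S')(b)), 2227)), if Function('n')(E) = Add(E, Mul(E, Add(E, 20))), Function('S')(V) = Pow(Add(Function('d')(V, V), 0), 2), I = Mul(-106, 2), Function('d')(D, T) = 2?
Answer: -10876398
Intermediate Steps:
I = -212
Function('S')(V) = 4 (Function('S')(V) = Pow(Add(2, 0), 2) = Pow(2, 2) = 4)
Function('n')(E) = Add(E, Mul(E, Add(20, E)))
Mul(Add(-4462, I), Add(Function('n')(Function('S')(b)), 2227)) = Mul(Add(-4462, -212), Add(Mul(4, Add(21, 4)), 2227)) = Mul(-4674, Add(Mul(4, 25), 2227)) = Mul(-4674, Add(100, 2227)) = Mul(-4674, 2327) = -10876398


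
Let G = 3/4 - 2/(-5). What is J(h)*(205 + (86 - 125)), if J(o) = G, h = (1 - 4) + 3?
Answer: 1909/10 ≈ 190.90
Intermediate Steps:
h = 0 (h = -3 + 3 = 0)
G = 23/20 (G = 3*(1/4) - 2*(-1/5) = 3/4 + 2/5 = 23/20 ≈ 1.1500)
J(o) = 23/20
J(h)*(205 + (86 - 125)) = 23*(205 + (86 - 125))/20 = 23*(205 - 39)/20 = (23/20)*166 = 1909/10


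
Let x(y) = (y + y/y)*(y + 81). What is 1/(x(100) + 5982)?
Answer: 1/24263 ≈ 4.1215e-5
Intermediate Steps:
x(y) = (1 + y)*(81 + y) (x(y) = (y + 1)*(81 + y) = (1 + y)*(81 + y))
1/(x(100) + 5982) = 1/((81 + 100² + 82*100) + 5982) = 1/((81 + 10000 + 8200) + 5982) = 1/(18281 + 5982) = 1/24263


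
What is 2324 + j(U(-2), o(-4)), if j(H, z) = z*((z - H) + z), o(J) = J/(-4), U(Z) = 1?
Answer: 2325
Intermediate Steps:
o(J) = -J/4 (o(J) = J*(-¼) = -J/4)
j(H, z) = z*(-H + 2*z)
2324 + j(U(-2), o(-4)) = 2324 + (-¼*(-4))*(-1*1 + 2*(-¼*(-4))) = 2324 + 1*(-1 + 2*1) = 2324 + 1*(-1 + 2) = 2324 + 1*1 = 2324 + 1 = 2325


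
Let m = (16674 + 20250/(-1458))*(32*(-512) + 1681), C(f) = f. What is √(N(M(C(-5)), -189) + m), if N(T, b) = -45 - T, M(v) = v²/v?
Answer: I*√2204582883/3 ≈ 15651.0*I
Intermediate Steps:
M(v) = v
m = -734860841/3 (m = (16674 + 20250*(-1/1458))*(-16384 + 1681) = (16674 - 125/9)*(-14703) = (149941/9)*(-14703) = -734860841/3 ≈ -2.4495e+8)
√(N(M(C(-5)), -189) + m) = √((-45 - 1*(-5)) - 734860841/3) = √((-45 + 5) - 734860841/3) = √(-40 - 734860841/3) = √(-734860961/3) = I*√2204582883/3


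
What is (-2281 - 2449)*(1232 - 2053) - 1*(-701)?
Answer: 3884031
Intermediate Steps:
(-2281 - 2449)*(1232 - 2053) - 1*(-701) = -4730*(-821) + 701 = 3883330 + 701 = 3884031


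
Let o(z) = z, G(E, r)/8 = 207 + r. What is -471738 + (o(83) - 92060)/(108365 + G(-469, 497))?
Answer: -17925602921/37999 ≈ -4.7174e+5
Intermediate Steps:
G(E, r) = 1656 + 8*r (G(E, r) = 8*(207 + r) = 1656 + 8*r)
-471738 + (o(83) - 92060)/(108365 + G(-469, 497)) = -471738 + (83 - 92060)/(108365 + (1656 + 8*497)) = -471738 - 91977/(108365 + (1656 + 3976)) = -471738 - 91977/(108365 + 5632) = -471738 - 91977/113997 = -471738 - 91977*1/113997 = -471738 - 30659/37999 = -17925602921/37999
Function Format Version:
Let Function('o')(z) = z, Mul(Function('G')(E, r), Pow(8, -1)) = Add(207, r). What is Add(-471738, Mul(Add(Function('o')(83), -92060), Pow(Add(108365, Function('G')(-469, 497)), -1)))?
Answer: Rational(-17925602921, 37999) ≈ -4.7174e+5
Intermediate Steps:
Function('G')(E, r) = Add(1656, Mul(8, r)) (Function('G')(E, r) = Mul(8, Add(207, r)) = Add(1656, Mul(8, r)))
Add(-471738, Mul(Add(Function('o')(83), -92060), Pow(Add(108365, Function('G')(-469, 497)), -1))) = Add(-471738, Mul(Add(83, -92060), Pow(Add(108365, Add(1656, Mul(8, 497))), -1))) = Add(-471738, Mul(-91977, Pow(Add(108365, Add(1656, 3976)), -1))) = Add(-471738, Mul(-91977, Pow(Add(108365, 5632), -1))) = Add(-471738, Mul(-91977, Pow(113997, -1))) = Add(-471738, Mul(-91977, Rational(1, 113997))) = Add(-471738, Rational(-30659, 37999)) = Rational(-17925602921, 37999)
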